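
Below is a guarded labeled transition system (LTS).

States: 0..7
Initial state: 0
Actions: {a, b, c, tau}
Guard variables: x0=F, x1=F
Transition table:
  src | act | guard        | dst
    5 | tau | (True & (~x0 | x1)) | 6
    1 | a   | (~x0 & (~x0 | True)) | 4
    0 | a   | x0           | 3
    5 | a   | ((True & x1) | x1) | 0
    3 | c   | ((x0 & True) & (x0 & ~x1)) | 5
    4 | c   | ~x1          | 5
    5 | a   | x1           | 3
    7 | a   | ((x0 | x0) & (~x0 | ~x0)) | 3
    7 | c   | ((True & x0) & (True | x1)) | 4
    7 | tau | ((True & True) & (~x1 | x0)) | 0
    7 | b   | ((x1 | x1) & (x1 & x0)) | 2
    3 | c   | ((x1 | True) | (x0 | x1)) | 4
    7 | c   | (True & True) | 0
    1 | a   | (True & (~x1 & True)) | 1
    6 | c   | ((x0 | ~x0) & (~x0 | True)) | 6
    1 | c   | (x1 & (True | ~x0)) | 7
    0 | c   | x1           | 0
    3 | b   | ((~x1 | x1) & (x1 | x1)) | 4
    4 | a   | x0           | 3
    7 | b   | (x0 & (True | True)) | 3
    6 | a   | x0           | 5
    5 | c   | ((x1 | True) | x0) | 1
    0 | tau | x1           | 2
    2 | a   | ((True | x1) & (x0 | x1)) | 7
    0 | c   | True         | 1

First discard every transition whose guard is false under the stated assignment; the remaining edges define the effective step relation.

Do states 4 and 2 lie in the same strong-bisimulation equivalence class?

Answer: NOT BISIMILAR

Trace:
Bisimulation quotient by refinement:
  P[0] = {{0,1,2,3,4,5,6,7}}
  P[1] = {{0,3,4,6},{1},{2},{5,7}}
  P[2] = {{0},{1},{2},{3,6},{4},{5},{7}}
  P[3] = {{0},{1},{2},{3},{4},{5},{6},{7}}
Fixed point at round 4; 8 class(es).
[4]={4}  [2]={2}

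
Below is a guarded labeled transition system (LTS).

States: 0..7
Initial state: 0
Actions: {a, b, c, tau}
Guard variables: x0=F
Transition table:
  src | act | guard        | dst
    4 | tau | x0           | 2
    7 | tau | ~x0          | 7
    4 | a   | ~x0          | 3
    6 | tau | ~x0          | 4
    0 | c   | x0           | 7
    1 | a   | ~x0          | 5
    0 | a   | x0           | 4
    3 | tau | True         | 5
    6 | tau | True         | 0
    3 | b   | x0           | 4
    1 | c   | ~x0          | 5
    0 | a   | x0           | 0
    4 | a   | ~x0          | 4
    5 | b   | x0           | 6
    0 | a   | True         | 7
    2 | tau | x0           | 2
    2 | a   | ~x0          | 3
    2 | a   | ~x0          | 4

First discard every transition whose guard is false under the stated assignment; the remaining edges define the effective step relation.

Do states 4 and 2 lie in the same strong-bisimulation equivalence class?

Answer: BISIMILAR

Trace:
Refine partition for ~:
  P[0] = {{0,1,2,3,4,5,6,7}}
  P[1] = {{0,2,4},{1},{3,6,7},{5}}
  P[2] = {{0},{1},{2,4},{3},{5},{6},{7}}
stable after 3 split(s): 7 block(s)
class of 4: {2,4}; class of 2: {2,4}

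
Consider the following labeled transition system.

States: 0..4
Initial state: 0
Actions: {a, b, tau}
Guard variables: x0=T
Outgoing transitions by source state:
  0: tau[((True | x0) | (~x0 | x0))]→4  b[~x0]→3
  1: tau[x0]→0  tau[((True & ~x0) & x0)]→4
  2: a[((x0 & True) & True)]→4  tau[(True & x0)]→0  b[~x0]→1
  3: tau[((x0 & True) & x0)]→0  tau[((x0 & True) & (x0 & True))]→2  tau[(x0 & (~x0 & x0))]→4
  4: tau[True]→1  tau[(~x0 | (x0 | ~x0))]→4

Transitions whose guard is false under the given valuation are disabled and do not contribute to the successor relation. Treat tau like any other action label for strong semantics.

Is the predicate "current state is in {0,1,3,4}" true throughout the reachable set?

Allowed set {0,1,3,4}
Reach set: {0,1,4}
  0: ok
  1: ok
  4: ok

Answer: INVARIANT HOLDS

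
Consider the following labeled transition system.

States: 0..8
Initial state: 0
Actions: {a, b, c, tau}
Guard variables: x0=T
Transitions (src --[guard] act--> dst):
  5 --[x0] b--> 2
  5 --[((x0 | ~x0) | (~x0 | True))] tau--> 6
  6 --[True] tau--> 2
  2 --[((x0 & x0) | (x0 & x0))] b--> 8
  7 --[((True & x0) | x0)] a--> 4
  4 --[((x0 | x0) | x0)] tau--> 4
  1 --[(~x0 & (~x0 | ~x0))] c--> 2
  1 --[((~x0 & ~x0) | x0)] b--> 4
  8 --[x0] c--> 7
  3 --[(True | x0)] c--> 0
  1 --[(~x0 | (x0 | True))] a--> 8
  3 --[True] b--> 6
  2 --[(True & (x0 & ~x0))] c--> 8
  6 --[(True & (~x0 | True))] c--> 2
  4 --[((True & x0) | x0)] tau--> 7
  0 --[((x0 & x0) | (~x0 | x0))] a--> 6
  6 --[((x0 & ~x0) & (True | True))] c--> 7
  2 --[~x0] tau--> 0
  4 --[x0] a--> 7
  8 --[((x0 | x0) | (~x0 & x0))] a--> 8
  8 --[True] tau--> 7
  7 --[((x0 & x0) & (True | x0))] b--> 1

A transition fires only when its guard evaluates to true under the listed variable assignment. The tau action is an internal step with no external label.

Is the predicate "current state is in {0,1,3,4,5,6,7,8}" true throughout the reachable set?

Safe = {0,1,3,4,5,6,7,8}
Reach set: {0,1,2,4,6,7,8}
  0: ✓
  1: ✓
  2: ✗ unsafe
  4: ✓
  6: ✓
  7: ✓
  8: ✓
counterexample path to 2: a·tau

Answer: INVARIANT VIOLATED at state 2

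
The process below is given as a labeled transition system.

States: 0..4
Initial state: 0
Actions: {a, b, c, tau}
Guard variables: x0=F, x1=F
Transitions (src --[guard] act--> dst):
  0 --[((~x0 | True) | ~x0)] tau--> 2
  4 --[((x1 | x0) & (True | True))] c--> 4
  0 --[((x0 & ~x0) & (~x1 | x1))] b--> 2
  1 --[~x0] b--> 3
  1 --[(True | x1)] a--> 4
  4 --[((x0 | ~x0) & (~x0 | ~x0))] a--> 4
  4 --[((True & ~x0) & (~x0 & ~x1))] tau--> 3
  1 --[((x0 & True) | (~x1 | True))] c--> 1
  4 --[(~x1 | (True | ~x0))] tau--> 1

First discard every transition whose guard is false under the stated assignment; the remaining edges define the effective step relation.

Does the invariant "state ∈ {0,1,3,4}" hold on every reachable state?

Inv-set: {0,1,3,4}
Reach set: {0,2}
  0: ok
  2: outside
witness against invariant: tau → 2

Answer: INVARIANT VIOLATED at state 2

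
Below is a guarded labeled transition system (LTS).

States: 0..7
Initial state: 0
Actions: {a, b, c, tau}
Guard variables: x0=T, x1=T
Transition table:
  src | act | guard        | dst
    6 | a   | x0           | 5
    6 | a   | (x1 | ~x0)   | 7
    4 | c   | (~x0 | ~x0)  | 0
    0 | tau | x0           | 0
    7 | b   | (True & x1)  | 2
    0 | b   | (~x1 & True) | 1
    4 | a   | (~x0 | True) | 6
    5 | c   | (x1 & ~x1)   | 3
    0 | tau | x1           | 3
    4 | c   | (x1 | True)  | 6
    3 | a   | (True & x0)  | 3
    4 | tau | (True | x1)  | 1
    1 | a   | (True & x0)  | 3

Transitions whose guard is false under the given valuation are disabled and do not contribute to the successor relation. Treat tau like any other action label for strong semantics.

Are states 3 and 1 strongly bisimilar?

Answer: BISIMILAR

Analysis:
Compute ~ classes (split until stable):
  π0 = {{0,1,2,3,4,5,6,7}}
  π1 = {{0},{1,3,6},{2,5},{4},{7}}
  π2 = {{0},{1,3},{2,5},{4},{6},{7}}
Fixed point at round 3; 6 class(es).
3∈{1,3}, 1∈{1,3}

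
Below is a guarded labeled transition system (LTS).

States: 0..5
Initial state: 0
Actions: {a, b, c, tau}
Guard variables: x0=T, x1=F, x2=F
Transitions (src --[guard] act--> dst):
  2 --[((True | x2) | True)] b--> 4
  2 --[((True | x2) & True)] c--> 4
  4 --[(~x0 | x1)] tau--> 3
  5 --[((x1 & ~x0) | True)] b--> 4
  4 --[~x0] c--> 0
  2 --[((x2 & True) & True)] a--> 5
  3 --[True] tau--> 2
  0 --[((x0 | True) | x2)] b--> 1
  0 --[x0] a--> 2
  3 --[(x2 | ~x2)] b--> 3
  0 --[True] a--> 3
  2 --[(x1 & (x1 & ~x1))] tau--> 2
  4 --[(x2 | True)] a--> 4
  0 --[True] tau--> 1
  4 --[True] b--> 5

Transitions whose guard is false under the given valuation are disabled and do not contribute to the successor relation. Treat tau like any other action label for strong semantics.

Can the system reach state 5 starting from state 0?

Guard filter leaves 11 enabled edge(s).
Layer 0: {0}
Layer 1: {1,2,3}  total {0,1,2,3}
Layer 2: {4}  total {0,1,2,3,4}
Layer 3: {5}  total {0,1,2,3,4,5}
Reachable = {0,1,2,3,4,5}
trace reaching 5: a·b·b

Answer: REACHABLE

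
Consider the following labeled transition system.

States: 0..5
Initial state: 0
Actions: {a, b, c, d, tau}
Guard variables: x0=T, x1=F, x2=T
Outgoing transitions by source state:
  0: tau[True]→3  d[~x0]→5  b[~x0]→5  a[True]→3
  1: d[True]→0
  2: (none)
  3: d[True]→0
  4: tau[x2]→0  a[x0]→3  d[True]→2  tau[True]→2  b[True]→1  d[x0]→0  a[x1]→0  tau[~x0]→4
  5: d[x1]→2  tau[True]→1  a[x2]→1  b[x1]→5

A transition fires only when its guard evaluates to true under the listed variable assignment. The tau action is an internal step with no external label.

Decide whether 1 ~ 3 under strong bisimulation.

Answer: BISIMILAR

Working:
Refine partition for ~:
  P[0] = {{0,1,2,3,4,5}}
  P[1] = {{0,5},{1,3},{2},{4}}
Fixed point at round 2; 4 class(es).
1∈{1,3}, 3∈{1,3}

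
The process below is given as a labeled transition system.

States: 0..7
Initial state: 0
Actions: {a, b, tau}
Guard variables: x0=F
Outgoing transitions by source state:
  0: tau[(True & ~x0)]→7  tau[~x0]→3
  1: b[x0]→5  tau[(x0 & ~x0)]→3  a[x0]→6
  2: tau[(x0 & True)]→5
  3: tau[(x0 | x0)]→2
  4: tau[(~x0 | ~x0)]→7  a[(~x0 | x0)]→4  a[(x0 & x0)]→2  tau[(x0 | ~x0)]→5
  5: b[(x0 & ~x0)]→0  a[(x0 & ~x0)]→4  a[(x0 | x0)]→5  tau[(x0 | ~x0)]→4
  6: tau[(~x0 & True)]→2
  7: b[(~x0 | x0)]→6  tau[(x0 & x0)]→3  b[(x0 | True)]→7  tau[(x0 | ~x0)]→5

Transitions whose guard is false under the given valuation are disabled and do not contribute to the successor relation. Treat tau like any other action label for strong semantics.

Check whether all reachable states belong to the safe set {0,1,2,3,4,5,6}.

Allowed set {0,1,2,3,4,5,6}
R = {0,2,3,4,5,6,7}
  0: ok
  2: ok
  3: ok
  4: ok
  5: ok
  6: ok
  7: VIOLATES
counterexample path to 7: tau

Answer: INVARIANT VIOLATED at state 7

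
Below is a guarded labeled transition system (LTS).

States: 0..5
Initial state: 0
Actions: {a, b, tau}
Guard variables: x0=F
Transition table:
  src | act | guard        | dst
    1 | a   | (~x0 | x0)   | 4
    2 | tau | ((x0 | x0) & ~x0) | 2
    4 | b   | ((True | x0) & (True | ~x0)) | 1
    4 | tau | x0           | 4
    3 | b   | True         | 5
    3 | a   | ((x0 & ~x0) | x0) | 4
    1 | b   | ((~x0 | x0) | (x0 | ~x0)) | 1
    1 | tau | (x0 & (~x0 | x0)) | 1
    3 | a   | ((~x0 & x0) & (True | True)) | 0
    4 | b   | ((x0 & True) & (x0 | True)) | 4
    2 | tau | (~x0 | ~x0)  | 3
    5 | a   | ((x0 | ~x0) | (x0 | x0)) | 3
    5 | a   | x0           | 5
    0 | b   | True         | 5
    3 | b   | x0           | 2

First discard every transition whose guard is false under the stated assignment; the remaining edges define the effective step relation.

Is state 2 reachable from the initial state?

Answer: UNREACHABLE

Analysis:
After dropping false guards: 7 live edges.
depth 0: {0}
depth 1: {5}  now seen {0,5}
depth 2: {3}  now seen {0,3,5}
R = {0,3,5}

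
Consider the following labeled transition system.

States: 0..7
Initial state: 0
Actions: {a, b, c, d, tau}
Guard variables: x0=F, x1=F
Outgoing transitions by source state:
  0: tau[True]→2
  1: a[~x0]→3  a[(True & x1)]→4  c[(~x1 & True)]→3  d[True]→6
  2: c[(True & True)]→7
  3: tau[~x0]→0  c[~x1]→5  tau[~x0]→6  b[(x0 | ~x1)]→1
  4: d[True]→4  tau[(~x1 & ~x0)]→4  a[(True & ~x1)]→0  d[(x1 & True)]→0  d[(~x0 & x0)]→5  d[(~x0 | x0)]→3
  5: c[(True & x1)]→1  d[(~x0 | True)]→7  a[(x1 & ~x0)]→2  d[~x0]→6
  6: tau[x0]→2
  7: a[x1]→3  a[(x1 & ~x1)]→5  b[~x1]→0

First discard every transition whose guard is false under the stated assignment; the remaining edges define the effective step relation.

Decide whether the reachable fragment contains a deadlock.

R = {0,2,7}
  0: tau→2  [1 exit(s)]
  2: c→7  [1 exit(s)]
  7: b→0  [1 exit(s)]

Answer: DEADLOCK-FREE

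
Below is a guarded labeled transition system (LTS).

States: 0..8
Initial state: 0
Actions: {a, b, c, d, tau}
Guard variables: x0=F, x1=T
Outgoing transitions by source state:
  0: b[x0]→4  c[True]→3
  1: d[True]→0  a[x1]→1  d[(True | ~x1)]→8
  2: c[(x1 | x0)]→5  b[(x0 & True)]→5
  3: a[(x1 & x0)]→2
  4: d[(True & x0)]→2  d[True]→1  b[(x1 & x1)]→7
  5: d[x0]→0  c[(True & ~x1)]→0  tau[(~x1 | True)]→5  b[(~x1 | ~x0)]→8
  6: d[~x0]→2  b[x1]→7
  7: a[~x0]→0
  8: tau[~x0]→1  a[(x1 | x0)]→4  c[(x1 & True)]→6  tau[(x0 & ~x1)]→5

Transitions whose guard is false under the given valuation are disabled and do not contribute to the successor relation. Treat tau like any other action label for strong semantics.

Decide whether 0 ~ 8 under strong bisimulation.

Bisimulation quotient by refinement:
  round 0: {{0,1,2,3,4,5,6,7,8}}
  round 1: {{0,2},{1},{3},{4,6},{5},{7},{8}}
  round 2: {{0},{1},{2},{3},{4},{5},{6},{7},{8}}
Fixed point at round 3; 9 class(es).
0∈{0}, 8∈{8}

Answer: NOT BISIMILAR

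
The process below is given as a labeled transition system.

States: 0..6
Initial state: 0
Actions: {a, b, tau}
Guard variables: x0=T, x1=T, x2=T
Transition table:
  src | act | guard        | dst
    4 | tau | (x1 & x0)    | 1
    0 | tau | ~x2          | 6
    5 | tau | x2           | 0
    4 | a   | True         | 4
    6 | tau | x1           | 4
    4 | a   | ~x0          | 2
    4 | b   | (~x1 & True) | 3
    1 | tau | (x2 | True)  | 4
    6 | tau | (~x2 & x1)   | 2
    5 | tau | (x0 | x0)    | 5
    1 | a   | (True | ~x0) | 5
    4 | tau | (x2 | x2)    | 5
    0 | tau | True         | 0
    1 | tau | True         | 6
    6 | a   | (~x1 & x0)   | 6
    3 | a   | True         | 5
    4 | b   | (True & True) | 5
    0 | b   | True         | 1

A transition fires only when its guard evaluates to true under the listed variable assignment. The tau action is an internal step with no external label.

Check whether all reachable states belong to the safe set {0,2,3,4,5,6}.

Answer: INVARIANT VIOLATED at state 1

Analysis:
Inv-set: {0,2,3,4,5,6}
Reach set: {0,1,4,5,6}
  0: safe
  1: outside
  4: safe
  5: safe
  6: safe
witness against invariant: b → 1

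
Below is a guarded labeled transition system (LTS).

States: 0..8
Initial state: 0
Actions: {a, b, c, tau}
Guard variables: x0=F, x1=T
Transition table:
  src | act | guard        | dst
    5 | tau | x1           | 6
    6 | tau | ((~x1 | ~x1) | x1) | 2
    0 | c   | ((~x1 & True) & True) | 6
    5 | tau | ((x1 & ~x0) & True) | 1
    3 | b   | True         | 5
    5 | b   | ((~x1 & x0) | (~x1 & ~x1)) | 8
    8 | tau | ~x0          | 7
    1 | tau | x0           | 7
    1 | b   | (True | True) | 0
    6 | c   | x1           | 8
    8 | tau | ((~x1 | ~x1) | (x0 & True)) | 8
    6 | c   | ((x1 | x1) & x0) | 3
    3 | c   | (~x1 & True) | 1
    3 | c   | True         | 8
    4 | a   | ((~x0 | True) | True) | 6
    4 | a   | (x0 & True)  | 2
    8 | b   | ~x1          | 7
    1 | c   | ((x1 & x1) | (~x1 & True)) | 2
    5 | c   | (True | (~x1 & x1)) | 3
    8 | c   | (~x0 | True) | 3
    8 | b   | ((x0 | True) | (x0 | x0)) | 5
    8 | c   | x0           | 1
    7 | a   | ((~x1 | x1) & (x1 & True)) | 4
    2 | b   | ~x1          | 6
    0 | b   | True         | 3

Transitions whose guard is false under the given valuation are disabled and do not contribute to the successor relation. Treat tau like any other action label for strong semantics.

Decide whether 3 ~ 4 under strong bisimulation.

Refine partition for ~:
  P[0] = {{0,1,2,3,4,5,6,7,8}}
  P[1] = {{0},{1,3},{2},{4,7},{5,6},{8}}
  P[2] = {{0},{1},{2},{3},{4},{5},{6},{7},{8}}
Fixed point at round 3; 9 class(es).
class of 3: {3}; class of 4: {4}

Answer: NOT BISIMILAR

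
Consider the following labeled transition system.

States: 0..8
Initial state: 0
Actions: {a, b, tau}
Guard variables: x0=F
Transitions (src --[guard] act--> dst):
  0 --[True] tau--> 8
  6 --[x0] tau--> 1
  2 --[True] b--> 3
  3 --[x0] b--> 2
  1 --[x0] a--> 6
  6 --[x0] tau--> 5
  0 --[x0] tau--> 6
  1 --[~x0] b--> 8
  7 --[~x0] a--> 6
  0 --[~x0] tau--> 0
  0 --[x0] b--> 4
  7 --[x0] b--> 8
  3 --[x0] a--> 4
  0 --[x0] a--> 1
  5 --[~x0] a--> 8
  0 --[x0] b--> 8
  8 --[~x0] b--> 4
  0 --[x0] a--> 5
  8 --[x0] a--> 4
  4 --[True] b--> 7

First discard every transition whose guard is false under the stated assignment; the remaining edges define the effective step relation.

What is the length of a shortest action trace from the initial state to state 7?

Answer: 3

Analysis:
Layered search for 7:
  Layer 0: {0}
  Layer 1: {8}
  Layer 2: {4}
  Layer 3: {7}
depth(7)=3, e.g. tau·b·b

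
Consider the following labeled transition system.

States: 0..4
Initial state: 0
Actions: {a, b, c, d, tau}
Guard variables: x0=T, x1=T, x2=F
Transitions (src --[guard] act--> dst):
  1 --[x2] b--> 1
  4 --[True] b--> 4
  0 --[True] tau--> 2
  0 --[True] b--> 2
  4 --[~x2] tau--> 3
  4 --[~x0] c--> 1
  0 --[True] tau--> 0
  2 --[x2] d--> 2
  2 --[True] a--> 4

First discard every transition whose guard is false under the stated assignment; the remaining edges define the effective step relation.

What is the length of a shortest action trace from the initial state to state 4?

BFS to 4:
  L0 = {0}
  L1 = {2}
  L2 = {4}
depth(4)=2, e.g. b·a

Answer: 2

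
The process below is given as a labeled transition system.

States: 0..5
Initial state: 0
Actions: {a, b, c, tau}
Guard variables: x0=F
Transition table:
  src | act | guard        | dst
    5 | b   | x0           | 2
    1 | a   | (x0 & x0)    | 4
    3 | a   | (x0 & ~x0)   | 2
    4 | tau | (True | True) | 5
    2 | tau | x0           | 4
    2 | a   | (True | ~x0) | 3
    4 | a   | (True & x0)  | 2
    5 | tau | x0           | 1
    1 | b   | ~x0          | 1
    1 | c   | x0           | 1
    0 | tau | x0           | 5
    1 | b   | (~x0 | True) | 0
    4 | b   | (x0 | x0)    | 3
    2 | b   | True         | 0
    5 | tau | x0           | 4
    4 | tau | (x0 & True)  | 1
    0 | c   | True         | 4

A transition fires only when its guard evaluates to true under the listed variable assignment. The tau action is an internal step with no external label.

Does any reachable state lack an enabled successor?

Reach set: {0,4,5}
  0: c→4  [deg 1]
  4: tau→5  [deg 1]
  5: ∅  [STUCK]
Path to 5: c·tau

Answer: DEADLOCK at state 5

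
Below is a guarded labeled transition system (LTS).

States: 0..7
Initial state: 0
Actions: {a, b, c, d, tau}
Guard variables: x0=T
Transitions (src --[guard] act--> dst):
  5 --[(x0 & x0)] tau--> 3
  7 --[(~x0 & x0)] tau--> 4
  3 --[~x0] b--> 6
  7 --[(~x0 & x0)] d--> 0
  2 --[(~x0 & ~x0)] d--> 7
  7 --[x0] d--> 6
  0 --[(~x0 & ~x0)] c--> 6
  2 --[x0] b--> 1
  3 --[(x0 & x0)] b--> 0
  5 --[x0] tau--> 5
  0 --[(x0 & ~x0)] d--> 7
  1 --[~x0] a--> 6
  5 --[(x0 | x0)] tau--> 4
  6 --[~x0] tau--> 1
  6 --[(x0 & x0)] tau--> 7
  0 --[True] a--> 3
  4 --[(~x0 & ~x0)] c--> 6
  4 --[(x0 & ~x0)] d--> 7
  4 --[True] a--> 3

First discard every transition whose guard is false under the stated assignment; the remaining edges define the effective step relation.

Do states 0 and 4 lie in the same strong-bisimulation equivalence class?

Compute ~ classes (split until stable):
  round 0: {{0,1,2,3,4,5,6,7}}
  round 1: {{0,4},{1},{2,3},{5,6},{7}}
  round 2: {{0,4},{1},{2},{3},{5},{6},{7}}
Fixed point at round 3; 7 class(es).
class of 0: {0,4}; class of 4: {0,4}

Answer: BISIMILAR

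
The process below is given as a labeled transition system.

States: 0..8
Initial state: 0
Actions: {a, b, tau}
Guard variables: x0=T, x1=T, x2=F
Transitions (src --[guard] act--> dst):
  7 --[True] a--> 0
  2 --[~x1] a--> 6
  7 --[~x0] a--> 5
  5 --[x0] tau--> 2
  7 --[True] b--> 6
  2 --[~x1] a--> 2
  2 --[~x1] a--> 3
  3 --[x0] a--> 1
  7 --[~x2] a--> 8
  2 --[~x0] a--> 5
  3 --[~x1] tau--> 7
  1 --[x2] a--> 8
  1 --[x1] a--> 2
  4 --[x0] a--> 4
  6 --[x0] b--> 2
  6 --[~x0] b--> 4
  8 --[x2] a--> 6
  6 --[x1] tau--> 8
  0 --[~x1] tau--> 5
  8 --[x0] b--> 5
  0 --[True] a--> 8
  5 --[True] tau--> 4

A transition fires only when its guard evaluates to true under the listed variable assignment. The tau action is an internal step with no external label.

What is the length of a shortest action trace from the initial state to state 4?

Layered search for 4:
  Layer 0: {0}
  Layer 1: {8}
  Layer 2: {5}
  Layer 3: {2,4}
first hit 4 at d=3 via a·b·tau

Answer: 3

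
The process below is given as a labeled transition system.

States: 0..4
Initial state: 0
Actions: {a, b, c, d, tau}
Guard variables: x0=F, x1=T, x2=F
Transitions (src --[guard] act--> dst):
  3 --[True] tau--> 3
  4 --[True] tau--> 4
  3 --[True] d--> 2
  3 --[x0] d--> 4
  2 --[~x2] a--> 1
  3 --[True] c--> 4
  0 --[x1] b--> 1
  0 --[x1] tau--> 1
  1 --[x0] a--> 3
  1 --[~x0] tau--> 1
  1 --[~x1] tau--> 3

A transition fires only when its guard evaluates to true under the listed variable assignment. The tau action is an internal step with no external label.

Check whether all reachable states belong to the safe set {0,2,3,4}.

Answer: INVARIANT VIOLATED at state 1

Trace:
Inv-set: {0,2,3,4}
R = {0,1}
  0: ✓
  1: ✗ unsafe
counterexample path to 1: b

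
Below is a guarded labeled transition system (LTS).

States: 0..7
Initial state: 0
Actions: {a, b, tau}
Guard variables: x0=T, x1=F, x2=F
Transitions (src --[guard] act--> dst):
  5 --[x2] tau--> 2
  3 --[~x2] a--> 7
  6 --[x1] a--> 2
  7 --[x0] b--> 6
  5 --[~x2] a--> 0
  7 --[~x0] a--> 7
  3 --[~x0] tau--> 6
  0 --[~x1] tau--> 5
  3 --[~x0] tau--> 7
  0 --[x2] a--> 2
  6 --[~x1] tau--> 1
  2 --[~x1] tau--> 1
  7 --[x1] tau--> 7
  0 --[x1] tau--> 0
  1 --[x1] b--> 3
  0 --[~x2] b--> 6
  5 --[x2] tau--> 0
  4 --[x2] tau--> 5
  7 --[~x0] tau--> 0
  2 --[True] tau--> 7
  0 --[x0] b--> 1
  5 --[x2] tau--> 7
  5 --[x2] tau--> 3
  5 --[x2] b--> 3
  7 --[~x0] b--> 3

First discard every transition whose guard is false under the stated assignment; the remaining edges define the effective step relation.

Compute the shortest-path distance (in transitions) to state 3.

Answer: UNREACHABLE

Working:
Breadth-first toward 3:
  L0 = {0}
  L1 = {1,5,6}
3 never appears.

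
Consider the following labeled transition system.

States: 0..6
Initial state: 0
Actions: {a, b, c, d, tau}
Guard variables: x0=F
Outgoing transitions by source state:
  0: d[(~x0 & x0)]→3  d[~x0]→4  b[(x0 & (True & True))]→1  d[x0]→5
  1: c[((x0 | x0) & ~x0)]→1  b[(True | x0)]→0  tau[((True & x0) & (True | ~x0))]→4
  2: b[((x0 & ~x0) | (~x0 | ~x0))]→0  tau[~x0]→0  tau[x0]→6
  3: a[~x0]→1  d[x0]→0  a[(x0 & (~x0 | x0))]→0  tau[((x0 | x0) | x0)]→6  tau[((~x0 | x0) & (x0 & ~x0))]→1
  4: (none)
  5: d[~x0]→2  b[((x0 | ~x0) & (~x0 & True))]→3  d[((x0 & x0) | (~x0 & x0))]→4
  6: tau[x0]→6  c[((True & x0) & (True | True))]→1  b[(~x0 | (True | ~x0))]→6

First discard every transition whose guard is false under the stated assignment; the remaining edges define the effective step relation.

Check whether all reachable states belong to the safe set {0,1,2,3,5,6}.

Safe = {0,1,2,3,5,6}
R = {0,4}
  0: ok
  4: ✗ unsafe
counterexample path to 4: d

Answer: INVARIANT VIOLATED at state 4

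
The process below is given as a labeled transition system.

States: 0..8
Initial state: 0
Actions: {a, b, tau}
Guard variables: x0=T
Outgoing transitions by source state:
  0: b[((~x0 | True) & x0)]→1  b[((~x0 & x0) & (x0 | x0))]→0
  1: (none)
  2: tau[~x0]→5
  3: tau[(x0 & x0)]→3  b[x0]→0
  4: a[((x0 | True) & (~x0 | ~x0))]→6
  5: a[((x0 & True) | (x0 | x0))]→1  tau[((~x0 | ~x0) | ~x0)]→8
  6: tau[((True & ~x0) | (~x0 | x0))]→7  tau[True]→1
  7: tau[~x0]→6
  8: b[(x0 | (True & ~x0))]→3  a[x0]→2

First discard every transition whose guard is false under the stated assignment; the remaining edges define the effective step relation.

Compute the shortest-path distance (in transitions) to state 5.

Answer: UNREACHABLE

Trace:
Breadth-first toward 5:
  L0 = {0}
  L1 = {1}
5 never appears.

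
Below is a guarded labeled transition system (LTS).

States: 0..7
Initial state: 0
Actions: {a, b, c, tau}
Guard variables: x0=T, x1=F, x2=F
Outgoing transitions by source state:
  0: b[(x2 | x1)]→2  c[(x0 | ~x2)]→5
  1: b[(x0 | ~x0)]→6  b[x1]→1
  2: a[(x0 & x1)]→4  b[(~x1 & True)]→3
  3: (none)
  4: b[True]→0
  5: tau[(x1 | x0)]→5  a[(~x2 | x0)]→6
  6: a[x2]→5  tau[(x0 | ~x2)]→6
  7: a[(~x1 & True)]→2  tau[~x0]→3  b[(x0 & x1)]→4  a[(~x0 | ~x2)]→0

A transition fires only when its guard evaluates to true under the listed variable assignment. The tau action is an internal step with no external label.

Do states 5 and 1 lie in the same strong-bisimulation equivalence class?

Compute ~ classes (split until stable):
  round 0: {{0,1,2,3,4,5,6,7}}
  round 1: {{0},{1,2,4},{3},{5},{6},{7}}
  round 2: {{0},{1},{2},{3},{4},{5},{6},{7}}
Fixed point at round 3; 8 class(es).
[5]={5}  [1]={1}

Answer: NOT BISIMILAR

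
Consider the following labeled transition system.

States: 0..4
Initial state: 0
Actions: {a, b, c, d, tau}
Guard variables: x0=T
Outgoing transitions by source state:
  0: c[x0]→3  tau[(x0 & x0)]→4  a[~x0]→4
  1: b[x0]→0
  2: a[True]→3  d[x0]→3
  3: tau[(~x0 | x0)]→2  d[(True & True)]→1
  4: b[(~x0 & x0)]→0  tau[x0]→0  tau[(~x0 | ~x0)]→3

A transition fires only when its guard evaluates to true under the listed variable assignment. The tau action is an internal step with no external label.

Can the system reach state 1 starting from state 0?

Answer: REACHABLE

Working:
Guard filter leaves 8 enabled edge(s).
depth 0: {0}
depth 1: {3,4}  now seen {0,3,4}
depth 2: {1,2}  now seen {0,1,2,3,4}
Reach set: {0,1,2,3,4}
witness 1: c·d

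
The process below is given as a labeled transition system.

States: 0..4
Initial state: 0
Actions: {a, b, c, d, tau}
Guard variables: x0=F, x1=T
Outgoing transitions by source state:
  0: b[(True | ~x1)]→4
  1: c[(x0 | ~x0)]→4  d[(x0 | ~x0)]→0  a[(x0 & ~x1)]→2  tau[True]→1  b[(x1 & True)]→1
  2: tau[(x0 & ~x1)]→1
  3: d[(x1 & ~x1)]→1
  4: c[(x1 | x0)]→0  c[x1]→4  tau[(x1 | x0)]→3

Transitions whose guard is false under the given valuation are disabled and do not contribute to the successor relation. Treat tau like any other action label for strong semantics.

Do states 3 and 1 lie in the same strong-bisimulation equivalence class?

Answer: NOT BISIMILAR

Working:
Compute ~ classes (split until stable):
  P[0] = {{0,1,2,3,4}}
  P[1] = {{0},{1},{2,3},{4}}
Fixed point at round 2; 4 class(es).
class of 3: {2,3}; class of 1: {1}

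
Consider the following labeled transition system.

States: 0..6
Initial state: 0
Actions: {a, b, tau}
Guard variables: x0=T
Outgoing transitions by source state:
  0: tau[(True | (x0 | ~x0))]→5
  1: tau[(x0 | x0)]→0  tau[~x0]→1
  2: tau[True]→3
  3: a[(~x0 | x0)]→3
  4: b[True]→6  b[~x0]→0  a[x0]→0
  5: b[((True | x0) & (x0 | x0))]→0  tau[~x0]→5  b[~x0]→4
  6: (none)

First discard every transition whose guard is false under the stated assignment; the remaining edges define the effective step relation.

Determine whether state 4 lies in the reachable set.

Answer: UNREACHABLE

Trace:
Guard filter leaves 7 enabled edge(s).
depth 0: {0}
depth 1: {5}  cumulative {0,5}
Reachable = {0,5}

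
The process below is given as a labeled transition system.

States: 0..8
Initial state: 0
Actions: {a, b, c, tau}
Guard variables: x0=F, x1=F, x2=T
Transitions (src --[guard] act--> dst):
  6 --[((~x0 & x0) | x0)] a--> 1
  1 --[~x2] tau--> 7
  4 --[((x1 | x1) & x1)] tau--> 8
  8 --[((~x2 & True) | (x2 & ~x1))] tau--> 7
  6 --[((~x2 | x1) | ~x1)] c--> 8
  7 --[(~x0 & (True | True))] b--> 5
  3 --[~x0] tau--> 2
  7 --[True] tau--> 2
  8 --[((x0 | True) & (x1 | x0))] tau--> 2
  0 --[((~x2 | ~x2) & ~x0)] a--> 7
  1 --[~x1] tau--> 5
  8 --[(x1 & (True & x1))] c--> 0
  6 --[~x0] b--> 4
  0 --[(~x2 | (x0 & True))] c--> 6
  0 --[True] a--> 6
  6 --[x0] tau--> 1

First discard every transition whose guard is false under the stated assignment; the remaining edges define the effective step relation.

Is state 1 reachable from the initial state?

Answer: UNREACHABLE

Working:
8 transition(s) survive guard evaluation.
Layer 0: {0}
Layer 1: {6}  cumulative {0,6}
Layer 2: {4,8}  cumulative {0,4,6,8}
Layer 3: {7}  cumulative {0,4,6,7,8}
Layer 4: {2,5}  cumulative {0,2,4,5,6,7,8}
Reach set: {0,2,4,5,6,7,8}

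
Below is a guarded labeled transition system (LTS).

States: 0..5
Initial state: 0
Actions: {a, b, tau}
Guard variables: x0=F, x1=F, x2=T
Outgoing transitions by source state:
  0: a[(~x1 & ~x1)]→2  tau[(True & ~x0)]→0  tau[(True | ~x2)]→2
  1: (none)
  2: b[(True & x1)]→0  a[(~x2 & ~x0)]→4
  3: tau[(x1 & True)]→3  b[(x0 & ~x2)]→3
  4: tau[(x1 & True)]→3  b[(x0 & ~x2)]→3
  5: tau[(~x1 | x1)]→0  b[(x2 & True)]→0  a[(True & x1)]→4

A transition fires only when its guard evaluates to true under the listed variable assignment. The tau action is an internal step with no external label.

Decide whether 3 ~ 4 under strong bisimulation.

Answer: BISIMILAR

Trace:
Refine partition for ~:
  round 0: {{0,1,2,3,4,5}}
  round 1: {{0},{1,2,3,4},{5}}
3 equivalence class(es) (converged in 2)
3∈{1,2,3,4}, 4∈{1,2,3,4}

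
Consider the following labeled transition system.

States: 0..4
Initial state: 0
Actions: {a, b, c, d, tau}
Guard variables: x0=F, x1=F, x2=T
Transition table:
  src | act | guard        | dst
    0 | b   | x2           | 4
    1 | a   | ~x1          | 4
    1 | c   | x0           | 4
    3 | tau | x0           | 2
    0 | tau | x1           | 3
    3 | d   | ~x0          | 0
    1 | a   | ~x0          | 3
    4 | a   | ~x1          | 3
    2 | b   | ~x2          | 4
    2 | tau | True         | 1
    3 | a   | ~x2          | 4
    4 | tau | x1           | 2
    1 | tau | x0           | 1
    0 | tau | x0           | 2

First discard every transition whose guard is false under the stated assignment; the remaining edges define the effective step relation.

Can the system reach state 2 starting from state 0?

Answer: UNREACHABLE

Working:
Guard filter leaves 6 enabled edge(s).
L0 = {0}
L1 = {4}  cumulative {0,4}
L2 = {3}  cumulative {0,3,4}
Reachable = {0,3,4}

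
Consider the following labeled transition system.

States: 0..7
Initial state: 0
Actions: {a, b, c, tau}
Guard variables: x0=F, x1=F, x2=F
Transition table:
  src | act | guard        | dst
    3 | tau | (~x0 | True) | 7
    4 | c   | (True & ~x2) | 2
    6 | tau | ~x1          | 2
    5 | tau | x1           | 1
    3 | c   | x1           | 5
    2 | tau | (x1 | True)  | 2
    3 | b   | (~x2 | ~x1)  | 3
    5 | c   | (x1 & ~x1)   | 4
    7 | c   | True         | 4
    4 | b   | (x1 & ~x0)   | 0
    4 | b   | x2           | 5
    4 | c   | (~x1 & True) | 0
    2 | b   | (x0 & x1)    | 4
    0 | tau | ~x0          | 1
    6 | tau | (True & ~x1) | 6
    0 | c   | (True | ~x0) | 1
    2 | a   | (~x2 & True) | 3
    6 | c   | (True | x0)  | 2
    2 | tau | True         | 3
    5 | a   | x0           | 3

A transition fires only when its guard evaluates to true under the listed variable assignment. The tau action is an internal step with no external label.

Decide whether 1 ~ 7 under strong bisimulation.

Answer: NOT BISIMILAR

Analysis:
Compute ~ classes (split until stable):
  P[0] = {{0,1,2,3,4,5,6,7}}
  P[1] = {{0,6},{1,5},{2},{3},{4,7}}
  P[2] = {{0},{1,5},{2},{3},{4},{6},{7}}
Fixed point at round 3; 7 class(es).
[1]={1,5}  [7]={7}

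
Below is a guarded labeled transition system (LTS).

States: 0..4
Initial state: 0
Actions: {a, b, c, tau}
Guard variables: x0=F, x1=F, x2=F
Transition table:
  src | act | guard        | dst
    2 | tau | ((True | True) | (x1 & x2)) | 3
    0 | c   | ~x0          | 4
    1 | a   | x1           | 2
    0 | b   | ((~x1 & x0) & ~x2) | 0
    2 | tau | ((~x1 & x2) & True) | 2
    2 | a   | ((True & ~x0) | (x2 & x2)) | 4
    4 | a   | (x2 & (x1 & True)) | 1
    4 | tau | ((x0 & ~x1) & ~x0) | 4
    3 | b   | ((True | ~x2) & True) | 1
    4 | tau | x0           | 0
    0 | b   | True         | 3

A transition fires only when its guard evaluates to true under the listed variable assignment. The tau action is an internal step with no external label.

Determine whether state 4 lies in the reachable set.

After dropping false guards: 5 live edges.
L0 = {0}
L1 = {3,4}  now seen {0,3,4}
L2 = {1}  now seen {0,1,3,4}
R = {0,1,3,4}
trace reaching 4: c

Answer: REACHABLE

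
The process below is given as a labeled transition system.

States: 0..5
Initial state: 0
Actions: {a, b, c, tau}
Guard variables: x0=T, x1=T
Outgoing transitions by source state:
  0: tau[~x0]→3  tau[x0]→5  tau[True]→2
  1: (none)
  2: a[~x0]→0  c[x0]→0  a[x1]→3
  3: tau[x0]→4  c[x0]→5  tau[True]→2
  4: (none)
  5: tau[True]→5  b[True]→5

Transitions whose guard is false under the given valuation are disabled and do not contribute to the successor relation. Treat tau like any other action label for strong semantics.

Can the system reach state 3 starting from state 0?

Answer: REACHABLE

Working:
9 transition(s) survive guard evaluation.
depth 0: {0}
depth 1: {2,5}  now seen {0,2,5}
depth 2: {3}  now seen {0,2,3,5}
depth 3: {4}  now seen {0,2,3,4,5}
Reach set: {0,2,3,4,5}
witness 3: tau·a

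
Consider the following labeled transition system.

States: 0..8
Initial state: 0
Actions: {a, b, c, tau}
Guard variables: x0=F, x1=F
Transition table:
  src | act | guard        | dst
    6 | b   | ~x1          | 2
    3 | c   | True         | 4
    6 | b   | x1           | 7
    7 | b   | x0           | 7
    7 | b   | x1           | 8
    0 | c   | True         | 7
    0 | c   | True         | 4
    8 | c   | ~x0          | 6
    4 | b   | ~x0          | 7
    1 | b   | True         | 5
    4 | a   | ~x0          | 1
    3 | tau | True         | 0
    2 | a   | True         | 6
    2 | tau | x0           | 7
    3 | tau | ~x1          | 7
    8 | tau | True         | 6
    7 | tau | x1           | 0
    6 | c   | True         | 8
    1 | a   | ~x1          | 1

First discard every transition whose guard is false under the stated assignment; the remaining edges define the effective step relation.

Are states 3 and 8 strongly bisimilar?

Refine partition for ~:
  round 0: {{0,1,2,3,4,5,6,7,8}}
  round 1: {{0},{1,4},{2},{3,8},{5,7},{6}}
  round 2: {{0},{1,4},{2},{3},{5,7},{6},{8}}
Fixed point at round 3; 7 class(es).
[3]={3}  [8]={8}

Answer: NOT BISIMILAR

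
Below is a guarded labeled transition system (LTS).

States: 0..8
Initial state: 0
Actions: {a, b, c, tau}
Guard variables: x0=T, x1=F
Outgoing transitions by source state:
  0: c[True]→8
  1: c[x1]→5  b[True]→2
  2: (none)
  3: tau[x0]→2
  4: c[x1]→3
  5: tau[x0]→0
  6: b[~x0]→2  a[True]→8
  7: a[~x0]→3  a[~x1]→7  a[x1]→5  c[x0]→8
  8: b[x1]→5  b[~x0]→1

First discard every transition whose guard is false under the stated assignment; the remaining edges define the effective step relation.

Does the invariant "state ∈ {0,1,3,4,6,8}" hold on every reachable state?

Allowed set {0,1,3,4,6,8}
Reachable = {0,8}
  0: safe
  8: safe

Answer: INVARIANT HOLDS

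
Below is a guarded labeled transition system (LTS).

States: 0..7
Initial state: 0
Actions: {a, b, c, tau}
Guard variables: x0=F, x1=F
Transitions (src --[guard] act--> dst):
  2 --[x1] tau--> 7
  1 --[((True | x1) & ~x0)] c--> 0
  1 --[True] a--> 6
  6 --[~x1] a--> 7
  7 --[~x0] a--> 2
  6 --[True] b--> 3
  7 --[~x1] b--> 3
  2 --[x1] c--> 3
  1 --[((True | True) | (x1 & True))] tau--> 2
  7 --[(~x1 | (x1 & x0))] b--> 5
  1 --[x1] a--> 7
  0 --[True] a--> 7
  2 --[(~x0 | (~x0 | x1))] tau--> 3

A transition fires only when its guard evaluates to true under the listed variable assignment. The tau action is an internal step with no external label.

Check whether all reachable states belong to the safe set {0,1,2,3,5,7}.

Allowed set {0,1,2,3,5,7}
Reach set: {0,2,3,5,7}
  0: ok
  2: ok
  3: ok
  5: ok
  7: ok

Answer: INVARIANT HOLDS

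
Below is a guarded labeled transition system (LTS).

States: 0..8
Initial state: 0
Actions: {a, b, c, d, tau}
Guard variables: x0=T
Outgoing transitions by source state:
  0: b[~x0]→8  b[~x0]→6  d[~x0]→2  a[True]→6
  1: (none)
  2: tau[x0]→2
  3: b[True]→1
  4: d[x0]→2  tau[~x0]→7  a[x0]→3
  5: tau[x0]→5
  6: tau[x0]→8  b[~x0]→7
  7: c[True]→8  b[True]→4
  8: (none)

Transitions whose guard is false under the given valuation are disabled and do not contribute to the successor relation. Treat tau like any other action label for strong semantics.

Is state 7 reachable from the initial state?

9 transition(s) survive guard evaluation.
L0 = {0}
L1 = {6}  now seen {0,6}
L2 = {8}  now seen {0,6,8}
Reachable = {0,6,8}

Answer: UNREACHABLE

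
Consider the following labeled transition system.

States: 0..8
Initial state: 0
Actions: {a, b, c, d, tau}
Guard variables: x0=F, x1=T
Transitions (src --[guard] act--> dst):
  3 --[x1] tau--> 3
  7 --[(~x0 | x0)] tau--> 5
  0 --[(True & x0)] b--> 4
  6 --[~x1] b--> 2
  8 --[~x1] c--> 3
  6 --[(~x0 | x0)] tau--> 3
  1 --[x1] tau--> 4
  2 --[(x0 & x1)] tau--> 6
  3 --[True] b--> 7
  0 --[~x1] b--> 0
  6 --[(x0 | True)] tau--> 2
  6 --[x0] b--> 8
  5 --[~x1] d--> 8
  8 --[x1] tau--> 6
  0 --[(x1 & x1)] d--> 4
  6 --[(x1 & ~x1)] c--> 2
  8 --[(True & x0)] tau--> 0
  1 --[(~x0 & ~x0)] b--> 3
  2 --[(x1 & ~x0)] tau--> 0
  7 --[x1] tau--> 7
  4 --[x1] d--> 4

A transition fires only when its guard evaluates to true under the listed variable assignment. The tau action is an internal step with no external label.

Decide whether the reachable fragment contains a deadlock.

Answer: DEADLOCK-FREE

Working:
Reach set: {0,4}
  0: d→4  [1 exit(s)]
  4: d→4  [1 exit(s)]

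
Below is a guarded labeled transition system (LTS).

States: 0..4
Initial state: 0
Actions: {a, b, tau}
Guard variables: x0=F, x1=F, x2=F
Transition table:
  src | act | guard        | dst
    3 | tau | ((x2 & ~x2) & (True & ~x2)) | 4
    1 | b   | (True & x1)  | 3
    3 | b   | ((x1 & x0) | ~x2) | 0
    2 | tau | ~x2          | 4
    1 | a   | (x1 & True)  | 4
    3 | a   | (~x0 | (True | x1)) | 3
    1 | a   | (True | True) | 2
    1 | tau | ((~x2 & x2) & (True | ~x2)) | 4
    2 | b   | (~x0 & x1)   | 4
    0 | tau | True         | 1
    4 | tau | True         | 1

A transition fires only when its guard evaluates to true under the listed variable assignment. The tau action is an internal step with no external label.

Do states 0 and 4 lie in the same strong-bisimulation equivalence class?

Compute ~ classes (split until stable):
  P[0] = {{0,1,2,3,4}}
  P[1] = {{0,2,4},{1},{3}}
  P[2] = {{0,4},{1},{2},{3}}
4 equivalence class(es) (converged in 3)
0∈{0,4}, 4∈{0,4}

Answer: BISIMILAR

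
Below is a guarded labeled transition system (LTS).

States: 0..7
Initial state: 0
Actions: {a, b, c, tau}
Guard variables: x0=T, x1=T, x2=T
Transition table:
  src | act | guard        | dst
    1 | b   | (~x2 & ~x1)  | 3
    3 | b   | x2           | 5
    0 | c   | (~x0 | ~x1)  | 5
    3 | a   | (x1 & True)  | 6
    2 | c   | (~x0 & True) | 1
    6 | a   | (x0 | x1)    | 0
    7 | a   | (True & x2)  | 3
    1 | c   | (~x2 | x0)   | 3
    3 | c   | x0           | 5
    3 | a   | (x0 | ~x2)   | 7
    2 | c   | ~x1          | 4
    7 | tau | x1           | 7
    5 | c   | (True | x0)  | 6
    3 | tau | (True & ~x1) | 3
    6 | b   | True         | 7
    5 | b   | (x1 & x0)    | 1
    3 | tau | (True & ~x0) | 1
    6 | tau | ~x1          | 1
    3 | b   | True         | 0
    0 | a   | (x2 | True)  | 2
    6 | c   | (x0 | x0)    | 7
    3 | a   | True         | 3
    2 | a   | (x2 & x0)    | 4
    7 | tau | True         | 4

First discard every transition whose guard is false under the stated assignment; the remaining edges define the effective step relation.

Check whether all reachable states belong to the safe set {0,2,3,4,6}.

Answer: INVARIANT HOLDS

Analysis:
Safe = {0,2,3,4,6}
R = {0,2,4}
  0: ok
  2: ok
  4: ok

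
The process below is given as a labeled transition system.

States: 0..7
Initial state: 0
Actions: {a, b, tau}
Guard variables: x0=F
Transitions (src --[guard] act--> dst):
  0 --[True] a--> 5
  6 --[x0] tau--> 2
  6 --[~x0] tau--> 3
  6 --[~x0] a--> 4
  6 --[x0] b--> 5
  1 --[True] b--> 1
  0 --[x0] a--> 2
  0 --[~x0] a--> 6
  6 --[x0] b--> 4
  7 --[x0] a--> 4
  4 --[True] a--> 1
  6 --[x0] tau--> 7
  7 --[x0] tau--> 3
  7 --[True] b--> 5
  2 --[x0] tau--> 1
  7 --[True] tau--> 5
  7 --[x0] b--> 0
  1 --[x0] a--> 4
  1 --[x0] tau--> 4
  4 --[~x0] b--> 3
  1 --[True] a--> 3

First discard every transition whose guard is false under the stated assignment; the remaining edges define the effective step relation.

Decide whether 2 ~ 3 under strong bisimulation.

Bisimulation quotient by refinement:
  P[0] = {{0,1,2,3,4,5,6,7}}
  P[1] = {{0},{1,4},{2,3,5},{6},{7}}
  P[2] = {{0},{1},{2,3,5},{4},{6},{7}}
stable after 3 split(s): 6 block(s)
2∈{2,3,5}, 3∈{2,3,5}

Answer: BISIMILAR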